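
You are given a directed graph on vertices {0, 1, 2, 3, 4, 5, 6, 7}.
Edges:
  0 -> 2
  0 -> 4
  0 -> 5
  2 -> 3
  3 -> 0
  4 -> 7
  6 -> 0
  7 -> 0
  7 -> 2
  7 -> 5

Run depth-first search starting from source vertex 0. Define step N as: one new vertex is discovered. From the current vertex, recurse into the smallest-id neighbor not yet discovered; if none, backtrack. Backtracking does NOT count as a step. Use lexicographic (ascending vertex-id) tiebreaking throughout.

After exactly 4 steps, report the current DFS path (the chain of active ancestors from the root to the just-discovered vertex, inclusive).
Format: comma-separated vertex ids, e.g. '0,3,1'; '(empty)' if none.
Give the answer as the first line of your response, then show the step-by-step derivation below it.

0,4

step 1: discover 0; path=0; order=0
step 2: discover 2; path=0>2; order=0,2
step 3: discover 3; path=0>2>3; order=0,2,3
step 4: discover 4; path=0>4; order=0,2,3,4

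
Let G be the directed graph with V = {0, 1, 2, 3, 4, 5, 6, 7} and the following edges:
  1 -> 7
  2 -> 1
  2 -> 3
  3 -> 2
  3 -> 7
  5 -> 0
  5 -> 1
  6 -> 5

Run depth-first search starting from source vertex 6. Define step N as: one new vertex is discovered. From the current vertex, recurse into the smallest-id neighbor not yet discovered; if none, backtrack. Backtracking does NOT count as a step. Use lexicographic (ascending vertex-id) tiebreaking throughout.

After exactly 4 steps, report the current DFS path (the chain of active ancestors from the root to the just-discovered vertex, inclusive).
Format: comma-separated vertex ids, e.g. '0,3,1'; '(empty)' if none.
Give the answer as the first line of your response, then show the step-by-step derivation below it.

6,5,1

step 1: discover 6; path=6; order=6
step 2: discover 5; path=6>5; order=6,5
step 3: discover 0; path=6>5>0; order=6,5,0
step 4: discover 1; path=6>5>1; order=6,5,0,1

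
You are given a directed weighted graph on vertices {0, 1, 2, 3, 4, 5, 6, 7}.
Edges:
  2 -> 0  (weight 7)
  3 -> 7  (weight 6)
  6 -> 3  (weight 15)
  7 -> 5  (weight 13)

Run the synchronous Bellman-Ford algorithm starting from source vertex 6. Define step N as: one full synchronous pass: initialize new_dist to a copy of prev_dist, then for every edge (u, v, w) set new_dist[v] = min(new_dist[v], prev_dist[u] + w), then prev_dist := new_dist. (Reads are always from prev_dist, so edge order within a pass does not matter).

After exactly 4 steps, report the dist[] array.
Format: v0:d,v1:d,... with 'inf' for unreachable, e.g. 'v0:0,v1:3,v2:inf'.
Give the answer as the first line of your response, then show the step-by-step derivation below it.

v0:inf,v1:inf,v2:inf,v3:15,v4:inf,v5:34,v6:0,v7:21

step 1: dist = v0:inf,v1:inf,v2:inf,v3:15,v4:inf,v5:inf,v6:0,v7:inf
step 2: dist = v0:inf,v1:inf,v2:inf,v3:15,v4:inf,v5:inf,v6:0,v7:21
step 3: dist = v0:inf,v1:inf,v2:inf,v3:15,v4:inf,v5:34,v6:0,v7:21
step 4: dist = v0:inf,v1:inf,v2:inf,v3:15,v4:inf,v5:34,v6:0,v7:21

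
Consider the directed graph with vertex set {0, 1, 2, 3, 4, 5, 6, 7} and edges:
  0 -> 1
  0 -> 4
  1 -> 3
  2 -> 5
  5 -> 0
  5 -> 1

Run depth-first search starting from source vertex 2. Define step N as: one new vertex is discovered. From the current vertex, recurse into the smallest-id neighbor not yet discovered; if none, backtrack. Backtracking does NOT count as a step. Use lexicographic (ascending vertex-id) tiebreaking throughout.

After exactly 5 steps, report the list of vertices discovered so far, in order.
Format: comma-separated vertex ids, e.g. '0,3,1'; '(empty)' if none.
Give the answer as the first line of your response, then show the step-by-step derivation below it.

2,5,0,1,3

step 1: discover 2; path=2; order=2
step 2: discover 5; path=2>5; order=2,5
step 3: discover 0; path=2>5>0; order=2,5,0
step 4: discover 1; path=2>5>0>1; order=2,5,0,1
step 5: discover 3; path=2>5>0>1>3; order=2,5,0,1,3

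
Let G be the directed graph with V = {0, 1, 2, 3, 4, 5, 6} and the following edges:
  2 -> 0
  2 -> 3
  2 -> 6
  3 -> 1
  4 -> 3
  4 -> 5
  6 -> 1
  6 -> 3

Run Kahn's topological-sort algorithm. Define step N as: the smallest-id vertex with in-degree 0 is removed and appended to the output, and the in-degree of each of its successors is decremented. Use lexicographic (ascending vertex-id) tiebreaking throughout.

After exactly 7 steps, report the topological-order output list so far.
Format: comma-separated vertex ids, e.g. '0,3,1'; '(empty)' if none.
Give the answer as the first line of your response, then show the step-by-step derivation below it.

2,0,4,5,6,3,1

step 1: output 2; order=[2]; indeg=(0,2,0,2,0,1,0)
step 2: output 0; order=[2,0]; indeg=(0,2,0,2,0,1,0)
step 3: output 4; order=[2,0,4]; indeg=(0,2,0,1,0,0,0)
step 4: output 5; order=[2,0,4,5]; indeg=(0,2,0,1,0,0,0)
step 5: output 6; order=[2,0,4,5,6]; indeg=(0,1,0,0,0,0,0)
step 6: output 3; order=[2,0,4,5,6,3]; indeg=(0,0,0,0,0,0,0)
step 7: output 1; order=[2,0,4,5,6,3,1]; indeg=(0,0,0,0,0,0,0)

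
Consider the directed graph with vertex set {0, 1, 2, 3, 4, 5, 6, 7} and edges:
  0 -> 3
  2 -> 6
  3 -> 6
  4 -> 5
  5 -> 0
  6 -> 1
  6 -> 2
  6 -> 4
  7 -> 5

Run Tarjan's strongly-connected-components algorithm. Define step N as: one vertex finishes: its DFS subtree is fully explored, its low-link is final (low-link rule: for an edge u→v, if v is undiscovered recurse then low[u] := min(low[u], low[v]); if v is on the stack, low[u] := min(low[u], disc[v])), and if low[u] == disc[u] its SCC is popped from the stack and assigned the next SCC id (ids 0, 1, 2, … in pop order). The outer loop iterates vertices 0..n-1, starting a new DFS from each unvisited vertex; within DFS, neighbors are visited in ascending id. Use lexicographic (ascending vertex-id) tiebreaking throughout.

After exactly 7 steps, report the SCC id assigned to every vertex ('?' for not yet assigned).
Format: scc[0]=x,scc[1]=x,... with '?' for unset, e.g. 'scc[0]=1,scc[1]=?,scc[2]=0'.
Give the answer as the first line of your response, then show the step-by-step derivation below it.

scc[0]=1,scc[1]=0,scc[2]=1,scc[3]=1,scc[4]=1,scc[5]=1,scc[6]=1,scc[7]=?

step 1: low=(low[0]=0,low[1]=3,low[2]=?,low[3]=1,low[4]=?,low[5]=?,low[6]=2,low[7]=?); scc=(scc[0]=?,scc[1]=0,scc[2]=?,scc[3]=?,scc[4]=?,scc[5]=?,scc[6]=?,scc[7]=?)
step 2: low=(low[0]=0,low[1]=3,low[2]=2,low[3]=1,low[4]=?,low[5]=?,low[6]=2,low[7]=?); scc=(scc[0]=?,scc[1]=0,scc[2]=?,scc[3]=?,scc[4]=?,scc[5]=?,scc[6]=?,scc[7]=?)
step 3: low=(low[0]=0,low[1]=3,low[2]=2,low[3]=1,low[4]=5,low[5]=0,low[6]=2,low[7]=?); scc=(scc[0]=?,scc[1]=0,scc[2]=?,scc[3]=?,scc[4]=?,scc[5]=?,scc[6]=?,scc[7]=?)
step 4: low=(low[0]=0,low[1]=3,low[2]=2,low[3]=1,low[4]=0,low[5]=0,low[6]=2,low[7]=?); scc=(scc[0]=?,scc[1]=0,scc[2]=?,scc[3]=?,scc[4]=?,scc[5]=?,scc[6]=?,scc[7]=?)
step 5: low=(low[0]=0,low[1]=3,low[2]=2,low[3]=1,low[4]=0,low[5]=0,low[6]=0,low[7]=?); scc=(scc[0]=?,scc[1]=0,scc[2]=?,scc[3]=?,scc[4]=?,scc[5]=?,scc[6]=?,scc[7]=?)
step 6: low=(low[0]=0,low[1]=3,low[2]=2,low[3]=0,low[4]=0,low[5]=0,low[6]=0,low[7]=?); scc=(scc[0]=?,scc[1]=0,scc[2]=?,scc[3]=?,scc[4]=?,scc[5]=?,scc[6]=?,scc[7]=?)
step 7: low=(low[0]=0,low[1]=3,low[2]=2,low[3]=0,low[4]=0,low[5]=0,low[6]=0,low[7]=?); scc=(scc[0]=1,scc[1]=0,scc[2]=1,scc[3]=1,scc[4]=1,scc[5]=1,scc[6]=1,scc[7]=?)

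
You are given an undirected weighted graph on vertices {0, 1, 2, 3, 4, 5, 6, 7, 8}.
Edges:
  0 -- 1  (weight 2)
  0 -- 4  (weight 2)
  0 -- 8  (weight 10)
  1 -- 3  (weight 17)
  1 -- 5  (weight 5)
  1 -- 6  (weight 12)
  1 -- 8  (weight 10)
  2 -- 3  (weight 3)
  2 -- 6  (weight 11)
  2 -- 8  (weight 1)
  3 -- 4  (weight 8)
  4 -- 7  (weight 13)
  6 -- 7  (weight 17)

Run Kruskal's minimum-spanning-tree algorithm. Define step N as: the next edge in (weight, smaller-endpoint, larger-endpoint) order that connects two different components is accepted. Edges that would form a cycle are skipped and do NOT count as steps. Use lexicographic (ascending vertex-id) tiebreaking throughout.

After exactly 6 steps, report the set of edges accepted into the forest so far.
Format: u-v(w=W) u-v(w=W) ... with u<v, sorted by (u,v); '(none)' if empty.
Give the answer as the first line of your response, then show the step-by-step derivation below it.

0-1(w=2) 0-4(w=2) 1-5(w=5) 2-3(w=3) 2-8(w=1) 3-4(w=8)

step 1: add edge 2-8 (w=1); MST = {2-8(w=1)}
step 2: add edge 0-1 (w=2); MST = {0-1(w=2) 2-8(w=1)}
step 3: add edge 0-4 (w=2); MST = {0-1(w=2) 0-4(w=2) 2-8(w=1)}
step 4: add edge 2-3 (w=3); MST = {0-1(w=2) 0-4(w=2) 2-3(w=3) 2-8(w=1)}
step 5: add edge 1-5 (w=5); MST = {0-1(w=2) 0-4(w=2) 1-5(w=5) 2-3(w=3) 2-8(w=1)}
step 6: add edge 3-4 (w=8); MST = {0-1(w=2) 0-4(w=2) 1-5(w=5) 2-3(w=3) 2-8(w=1) 3-4(w=8)}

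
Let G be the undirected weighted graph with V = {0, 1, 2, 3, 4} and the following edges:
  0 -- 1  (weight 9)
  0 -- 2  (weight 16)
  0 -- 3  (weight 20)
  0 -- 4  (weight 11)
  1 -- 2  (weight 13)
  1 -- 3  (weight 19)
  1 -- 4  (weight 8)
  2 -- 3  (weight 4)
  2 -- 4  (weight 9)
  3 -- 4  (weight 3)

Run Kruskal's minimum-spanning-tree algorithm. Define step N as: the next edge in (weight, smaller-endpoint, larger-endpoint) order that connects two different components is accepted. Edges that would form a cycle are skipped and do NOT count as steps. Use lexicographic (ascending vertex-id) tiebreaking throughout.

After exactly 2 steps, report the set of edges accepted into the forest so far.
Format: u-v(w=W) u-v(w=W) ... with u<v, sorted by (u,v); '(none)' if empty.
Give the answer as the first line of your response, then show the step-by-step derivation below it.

2-3(w=4) 3-4(w=3)

step 1: add edge 3-4 (w=3); MST = {3-4(w=3)}
step 2: add edge 2-3 (w=4); MST = {2-3(w=4) 3-4(w=3)}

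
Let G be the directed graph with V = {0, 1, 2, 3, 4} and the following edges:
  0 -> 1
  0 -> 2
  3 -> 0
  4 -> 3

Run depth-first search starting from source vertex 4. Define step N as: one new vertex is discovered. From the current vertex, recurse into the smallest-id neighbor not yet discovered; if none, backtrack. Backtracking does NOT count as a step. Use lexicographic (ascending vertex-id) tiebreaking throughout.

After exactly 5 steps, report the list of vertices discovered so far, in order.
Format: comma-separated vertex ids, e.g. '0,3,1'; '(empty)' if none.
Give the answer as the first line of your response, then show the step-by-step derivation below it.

4,3,0,1,2

step 1: discover 4; path=4; order=4
step 2: discover 3; path=4>3; order=4,3
step 3: discover 0; path=4>3>0; order=4,3,0
step 4: discover 1; path=4>3>0>1; order=4,3,0,1
step 5: discover 2; path=4>3>0>2; order=4,3,0,1,2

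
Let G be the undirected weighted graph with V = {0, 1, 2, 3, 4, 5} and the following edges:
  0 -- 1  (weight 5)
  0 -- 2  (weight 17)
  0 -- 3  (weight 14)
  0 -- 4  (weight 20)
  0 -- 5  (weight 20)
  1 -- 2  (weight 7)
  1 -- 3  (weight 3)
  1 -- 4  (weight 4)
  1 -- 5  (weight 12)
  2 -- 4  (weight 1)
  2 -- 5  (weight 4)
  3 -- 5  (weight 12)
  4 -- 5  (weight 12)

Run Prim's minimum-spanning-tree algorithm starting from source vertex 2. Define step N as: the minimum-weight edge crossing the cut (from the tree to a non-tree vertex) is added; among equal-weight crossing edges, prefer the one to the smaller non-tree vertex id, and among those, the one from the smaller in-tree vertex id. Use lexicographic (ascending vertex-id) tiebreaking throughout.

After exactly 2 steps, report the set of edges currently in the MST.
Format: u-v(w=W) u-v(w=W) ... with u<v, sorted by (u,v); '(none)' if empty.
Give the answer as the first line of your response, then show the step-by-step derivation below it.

1-4(w=4) 2-4(w=1)

step 1: add edge 2-4 (w=1); MST = {2-4(w=1)}
step 2: add edge 1-4 (w=4); MST = {1-4(w=4) 2-4(w=1)}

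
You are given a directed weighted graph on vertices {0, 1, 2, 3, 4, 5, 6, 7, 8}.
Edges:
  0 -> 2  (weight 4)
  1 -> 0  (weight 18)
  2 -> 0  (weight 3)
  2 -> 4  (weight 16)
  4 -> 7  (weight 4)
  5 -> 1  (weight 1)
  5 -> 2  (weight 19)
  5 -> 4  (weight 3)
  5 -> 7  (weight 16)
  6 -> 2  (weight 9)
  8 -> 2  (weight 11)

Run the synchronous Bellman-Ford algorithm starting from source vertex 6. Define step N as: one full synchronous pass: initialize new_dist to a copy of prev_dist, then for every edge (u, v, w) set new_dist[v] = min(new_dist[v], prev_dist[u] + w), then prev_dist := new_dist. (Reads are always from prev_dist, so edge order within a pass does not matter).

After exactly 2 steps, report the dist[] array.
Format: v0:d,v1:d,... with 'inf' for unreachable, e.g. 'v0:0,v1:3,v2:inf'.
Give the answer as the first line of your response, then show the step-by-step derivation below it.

v0:12,v1:inf,v2:9,v3:inf,v4:25,v5:inf,v6:0,v7:inf,v8:inf

step 1: dist = v0:inf,v1:inf,v2:9,v3:inf,v4:inf,v5:inf,v6:0,v7:inf,v8:inf
step 2: dist = v0:12,v1:inf,v2:9,v3:inf,v4:25,v5:inf,v6:0,v7:inf,v8:inf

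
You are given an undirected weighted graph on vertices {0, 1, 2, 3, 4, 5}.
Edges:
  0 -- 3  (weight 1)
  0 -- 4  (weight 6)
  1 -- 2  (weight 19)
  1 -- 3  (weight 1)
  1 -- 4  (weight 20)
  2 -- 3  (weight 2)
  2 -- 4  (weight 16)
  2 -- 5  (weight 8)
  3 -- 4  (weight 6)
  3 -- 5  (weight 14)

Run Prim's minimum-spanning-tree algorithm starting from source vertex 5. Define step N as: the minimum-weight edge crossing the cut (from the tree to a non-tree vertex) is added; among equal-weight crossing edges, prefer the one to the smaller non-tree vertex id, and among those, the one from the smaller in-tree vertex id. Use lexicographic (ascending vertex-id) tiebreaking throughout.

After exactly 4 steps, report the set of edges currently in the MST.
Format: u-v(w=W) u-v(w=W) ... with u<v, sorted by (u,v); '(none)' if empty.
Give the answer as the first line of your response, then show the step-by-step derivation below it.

0-3(w=1) 1-3(w=1) 2-3(w=2) 2-5(w=8)

step 1: add edge 2-5 (w=8); MST = {2-5(w=8)}
step 2: add edge 2-3 (w=2); MST = {2-3(w=2) 2-5(w=8)}
step 3: add edge 0-3 (w=1); MST = {0-3(w=1) 2-3(w=2) 2-5(w=8)}
step 4: add edge 1-3 (w=1); MST = {0-3(w=1) 1-3(w=1) 2-3(w=2) 2-5(w=8)}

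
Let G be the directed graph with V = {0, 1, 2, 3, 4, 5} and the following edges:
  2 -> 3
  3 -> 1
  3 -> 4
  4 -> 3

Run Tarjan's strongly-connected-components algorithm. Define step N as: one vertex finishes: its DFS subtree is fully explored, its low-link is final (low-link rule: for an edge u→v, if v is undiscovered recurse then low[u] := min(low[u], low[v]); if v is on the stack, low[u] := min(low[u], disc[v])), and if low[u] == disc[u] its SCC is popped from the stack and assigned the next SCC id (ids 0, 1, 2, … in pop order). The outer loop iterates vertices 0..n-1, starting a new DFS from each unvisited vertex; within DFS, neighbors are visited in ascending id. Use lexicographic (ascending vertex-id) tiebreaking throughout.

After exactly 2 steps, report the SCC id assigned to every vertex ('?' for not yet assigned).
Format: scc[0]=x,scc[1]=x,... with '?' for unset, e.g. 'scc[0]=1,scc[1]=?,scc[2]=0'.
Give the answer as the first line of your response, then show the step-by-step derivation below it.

scc[0]=0,scc[1]=1,scc[2]=?,scc[3]=?,scc[4]=?,scc[5]=?

step 1: low=(low[0]=0,low[1]=?,low[2]=?,low[3]=?,low[4]=?,low[5]=?); scc=(scc[0]=0,scc[1]=?,scc[2]=?,scc[3]=?,scc[4]=?,scc[5]=?)
step 2: low=(low[0]=0,low[1]=1,low[2]=?,low[3]=?,low[4]=?,low[5]=?); scc=(scc[0]=0,scc[1]=1,scc[2]=?,scc[3]=?,scc[4]=?,scc[5]=?)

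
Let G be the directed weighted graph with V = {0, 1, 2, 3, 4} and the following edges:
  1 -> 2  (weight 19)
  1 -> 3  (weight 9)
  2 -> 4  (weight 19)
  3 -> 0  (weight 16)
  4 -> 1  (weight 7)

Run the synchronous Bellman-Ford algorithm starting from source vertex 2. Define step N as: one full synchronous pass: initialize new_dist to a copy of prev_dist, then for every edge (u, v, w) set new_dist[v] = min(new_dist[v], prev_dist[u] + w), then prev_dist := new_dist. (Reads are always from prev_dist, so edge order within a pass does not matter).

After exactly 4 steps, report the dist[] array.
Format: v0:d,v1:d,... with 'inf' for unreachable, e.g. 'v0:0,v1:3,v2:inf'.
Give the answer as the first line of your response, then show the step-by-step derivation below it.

v0:51,v1:26,v2:0,v3:35,v4:19

step 1: dist = v0:inf,v1:inf,v2:0,v3:inf,v4:19
step 2: dist = v0:inf,v1:26,v2:0,v3:inf,v4:19
step 3: dist = v0:inf,v1:26,v2:0,v3:35,v4:19
step 4: dist = v0:51,v1:26,v2:0,v3:35,v4:19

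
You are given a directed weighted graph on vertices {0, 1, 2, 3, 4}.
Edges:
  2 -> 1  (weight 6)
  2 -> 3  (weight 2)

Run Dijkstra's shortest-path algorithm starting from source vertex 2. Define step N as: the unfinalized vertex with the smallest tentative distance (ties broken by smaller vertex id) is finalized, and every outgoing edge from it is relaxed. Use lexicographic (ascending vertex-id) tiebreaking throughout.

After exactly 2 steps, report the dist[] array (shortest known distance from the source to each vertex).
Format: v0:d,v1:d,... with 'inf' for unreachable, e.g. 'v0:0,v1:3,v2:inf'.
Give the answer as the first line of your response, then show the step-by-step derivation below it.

v0:inf,v1:6,v2:0,v3:2,v4:inf

step 1: dist = v0:inf,v1:6,v2:0,v3:2,v4:inf
step 2: dist = v0:inf,v1:6,v2:0,v3:2,v4:inf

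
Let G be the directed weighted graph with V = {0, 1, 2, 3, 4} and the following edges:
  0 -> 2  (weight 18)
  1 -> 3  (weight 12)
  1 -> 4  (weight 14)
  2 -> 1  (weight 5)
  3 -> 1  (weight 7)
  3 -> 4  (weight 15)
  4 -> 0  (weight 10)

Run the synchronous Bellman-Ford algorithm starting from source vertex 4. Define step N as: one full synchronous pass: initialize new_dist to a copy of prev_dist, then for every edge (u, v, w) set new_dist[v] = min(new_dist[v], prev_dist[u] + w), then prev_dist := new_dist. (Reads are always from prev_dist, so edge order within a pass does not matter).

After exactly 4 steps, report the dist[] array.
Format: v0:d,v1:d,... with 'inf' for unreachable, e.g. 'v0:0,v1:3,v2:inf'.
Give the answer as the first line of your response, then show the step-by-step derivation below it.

v0:10,v1:33,v2:28,v3:45,v4:0

step 1: dist = v0:10,v1:inf,v2:inf,v3:inf,v4:0
step 2: dist = v0:10,v1:inf,v2:28,v3:inf,v4:0
step 3: dist = v0:10,v1:33,v2:28,v3:inf,v4:0
step 4: dist = v0:10,v1:33,v2:28,v3:45,v4:0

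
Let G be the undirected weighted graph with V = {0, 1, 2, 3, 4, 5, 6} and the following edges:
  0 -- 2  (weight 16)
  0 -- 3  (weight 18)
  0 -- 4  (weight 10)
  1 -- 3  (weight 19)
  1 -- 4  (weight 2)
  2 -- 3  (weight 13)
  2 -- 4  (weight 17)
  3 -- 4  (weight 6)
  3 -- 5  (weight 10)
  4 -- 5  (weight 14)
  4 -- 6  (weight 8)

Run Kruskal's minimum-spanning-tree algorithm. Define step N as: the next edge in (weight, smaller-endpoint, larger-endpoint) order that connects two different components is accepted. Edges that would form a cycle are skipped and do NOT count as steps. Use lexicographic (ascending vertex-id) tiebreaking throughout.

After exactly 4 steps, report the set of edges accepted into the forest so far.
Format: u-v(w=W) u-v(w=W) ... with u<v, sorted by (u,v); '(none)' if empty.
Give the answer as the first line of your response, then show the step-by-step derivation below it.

0-4(w=10) 1-4(w=2) 3-4(w=6) 4-6(w=8)

step 1: add edge 1-4 (w=2); MST = {1-4(w=2)}
step 2: add edge 3-4 (w=6); MST = {1-4(w=2) 3-4(w=6)}
step 3: add edge 4-6 (w=8); MST = {1-4(w=2) 3-4(w=6) 4-6(w=8)}
step 4: add edge 0-4 (w=10); MST = {0-4(w=10) 1-4(w=2) 3-4(w=6) 4-6(w=8)}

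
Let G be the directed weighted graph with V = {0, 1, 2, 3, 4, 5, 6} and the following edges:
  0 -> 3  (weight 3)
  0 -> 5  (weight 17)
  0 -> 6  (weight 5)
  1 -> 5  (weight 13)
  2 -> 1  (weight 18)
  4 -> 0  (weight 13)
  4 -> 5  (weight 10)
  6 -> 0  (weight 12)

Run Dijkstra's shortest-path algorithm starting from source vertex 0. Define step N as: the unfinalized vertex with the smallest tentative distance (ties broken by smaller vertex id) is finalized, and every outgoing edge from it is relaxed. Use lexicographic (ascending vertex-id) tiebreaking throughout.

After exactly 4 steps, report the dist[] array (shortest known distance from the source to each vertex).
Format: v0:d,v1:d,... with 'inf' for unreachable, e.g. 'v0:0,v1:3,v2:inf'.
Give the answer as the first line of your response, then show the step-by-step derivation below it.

v0:0,v1:inf,v2:inf,v3:3,v4:inf,v5:17,v6:5

step 1: dist = v0:0,v1:inf,v2:inf,v3:3,v4:inf,v5:17,v6:5
step 2: dist = v0:0,v1:inf,v2:inf,v3:3,v4:inf,v5:17,v6:5
step 3: dist = v0:0,v1:inf,v2:inf,v3:3,v4:inf,v5:17,v6:5
step 4: dist = v0:0,v1:inf,v2:inf,v3:3,v4:inf,v5:17,v6:5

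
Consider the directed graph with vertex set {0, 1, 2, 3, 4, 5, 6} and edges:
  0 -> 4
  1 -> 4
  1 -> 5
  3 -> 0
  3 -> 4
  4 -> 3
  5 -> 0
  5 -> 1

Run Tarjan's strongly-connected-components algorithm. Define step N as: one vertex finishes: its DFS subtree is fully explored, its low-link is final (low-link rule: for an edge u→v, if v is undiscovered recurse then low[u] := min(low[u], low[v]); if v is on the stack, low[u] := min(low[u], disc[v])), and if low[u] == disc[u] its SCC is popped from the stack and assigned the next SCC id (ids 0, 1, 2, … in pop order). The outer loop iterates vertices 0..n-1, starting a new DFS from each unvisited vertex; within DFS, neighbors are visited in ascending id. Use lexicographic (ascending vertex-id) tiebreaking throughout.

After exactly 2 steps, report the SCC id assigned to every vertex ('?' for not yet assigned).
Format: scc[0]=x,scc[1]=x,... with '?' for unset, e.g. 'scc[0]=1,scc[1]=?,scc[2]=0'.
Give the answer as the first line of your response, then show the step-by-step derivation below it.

scc[0]=?,scc[1]=?,scc[2]=?,scc[3]=?,scc[4]=?,scc[5]=?,scc[6]=?

step 1: low=(low[0]=0,low[1]=?,low[2]=?,low[3]=0,low[4]=1,low[5]=?,low[6]=?); scc=(scc[0]=?,scc[1]=?,scc[2]=?,scc[3]=?,scc[4]=?,scc[5]=?,scc[6]=?)
step 2: low=(low[0]=0,low[1]=?,low[2]=?,low[3]=0,low[4]=0,low[5]=?,low[6]=?); scc=(scc[0]=?,scc[1]=?,scc[2]=?,scc[3]=?,scc[4]=?,scc[5]=?,scc[6]=?)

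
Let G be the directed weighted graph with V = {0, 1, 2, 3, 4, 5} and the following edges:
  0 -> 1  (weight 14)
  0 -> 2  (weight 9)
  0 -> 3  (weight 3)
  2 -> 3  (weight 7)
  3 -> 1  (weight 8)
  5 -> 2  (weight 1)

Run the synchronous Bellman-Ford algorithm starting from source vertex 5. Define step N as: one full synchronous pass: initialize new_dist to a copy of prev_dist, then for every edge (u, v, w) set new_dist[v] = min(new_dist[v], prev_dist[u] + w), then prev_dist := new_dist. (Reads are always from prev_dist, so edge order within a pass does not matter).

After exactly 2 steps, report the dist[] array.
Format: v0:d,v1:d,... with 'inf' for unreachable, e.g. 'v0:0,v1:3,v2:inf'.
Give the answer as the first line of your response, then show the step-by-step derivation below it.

v0:inf,v1:inf,v2:1,v3:8,v4:inf,v5:0

step 1: dist = v0:inf,v1:inf,v2:1,v3:inf,v4:inf,v5:0
step 2: dist = v0:inf,v1:inf,v2:1,v3:8,v4:inf,v5:0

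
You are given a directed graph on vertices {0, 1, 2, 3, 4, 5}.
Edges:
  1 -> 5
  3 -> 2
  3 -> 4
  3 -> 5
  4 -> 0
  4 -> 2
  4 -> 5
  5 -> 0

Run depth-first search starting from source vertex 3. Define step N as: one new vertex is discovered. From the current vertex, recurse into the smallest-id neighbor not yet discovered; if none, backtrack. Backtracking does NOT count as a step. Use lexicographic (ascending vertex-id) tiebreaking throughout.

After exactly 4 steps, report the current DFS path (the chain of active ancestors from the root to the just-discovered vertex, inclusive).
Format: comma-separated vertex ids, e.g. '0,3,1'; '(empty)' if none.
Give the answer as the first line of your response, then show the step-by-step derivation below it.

3,4,0

step 1: discover 3; path=3; order=3
step 2: discover 2; path=3>2; order=3,2
step 3: discover 4; path=3>4; order=3,2,4
step 4: discover 0; path=3>4>0; order=3,2,4,0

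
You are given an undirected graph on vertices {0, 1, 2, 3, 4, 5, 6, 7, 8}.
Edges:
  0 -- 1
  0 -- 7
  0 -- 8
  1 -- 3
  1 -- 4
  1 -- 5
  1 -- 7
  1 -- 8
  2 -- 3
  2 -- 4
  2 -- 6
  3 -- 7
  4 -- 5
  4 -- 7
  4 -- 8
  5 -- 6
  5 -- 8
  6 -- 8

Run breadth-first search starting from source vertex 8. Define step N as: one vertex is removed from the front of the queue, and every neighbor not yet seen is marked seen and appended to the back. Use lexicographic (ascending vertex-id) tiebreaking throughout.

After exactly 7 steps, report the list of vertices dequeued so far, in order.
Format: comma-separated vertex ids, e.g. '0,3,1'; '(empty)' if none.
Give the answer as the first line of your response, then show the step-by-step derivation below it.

8,0,1,4,5,6,7

step 1: dequeue 8; queue=[0,1,4,5,6]; order=8
step 2: dequeue 0; queue=[1,4,5,6,7]; order=8,0
step 3: dequeue 1; queue=[4,5,6,7,3]; order=8,0,1
step 4: dequeue 4; queue=[5,6,7,3,2]; order=8,0,1,4
step 5: dequeue 5; queue=[6,7,3,2]; order=8,0,1,4,5
step 6: dequeue 6; queue=[7,3,2]; order=8,0,1,4,5,6
step 7: dequeue 7; queue=[3,2]; order=8,0,1,4,5,6,7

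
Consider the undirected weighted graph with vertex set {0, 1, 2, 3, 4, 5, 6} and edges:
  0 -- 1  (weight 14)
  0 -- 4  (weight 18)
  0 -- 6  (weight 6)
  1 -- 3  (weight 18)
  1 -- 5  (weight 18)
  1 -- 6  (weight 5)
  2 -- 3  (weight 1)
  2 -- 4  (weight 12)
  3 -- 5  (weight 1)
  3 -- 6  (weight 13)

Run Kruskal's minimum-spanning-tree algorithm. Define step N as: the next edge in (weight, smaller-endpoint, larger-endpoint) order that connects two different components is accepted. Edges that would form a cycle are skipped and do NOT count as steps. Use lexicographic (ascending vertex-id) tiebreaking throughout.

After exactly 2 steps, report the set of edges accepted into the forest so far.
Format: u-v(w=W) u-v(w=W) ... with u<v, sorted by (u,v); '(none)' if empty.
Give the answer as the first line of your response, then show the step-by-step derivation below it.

2-3(w=1) 3-5(w=1)

step 1: add edge 2-3 (w=1); MST = {2-3(w=1)}
step 2: add edge 3-5 (w=1); MST = {2-3(w=1) 3-5(w=1)}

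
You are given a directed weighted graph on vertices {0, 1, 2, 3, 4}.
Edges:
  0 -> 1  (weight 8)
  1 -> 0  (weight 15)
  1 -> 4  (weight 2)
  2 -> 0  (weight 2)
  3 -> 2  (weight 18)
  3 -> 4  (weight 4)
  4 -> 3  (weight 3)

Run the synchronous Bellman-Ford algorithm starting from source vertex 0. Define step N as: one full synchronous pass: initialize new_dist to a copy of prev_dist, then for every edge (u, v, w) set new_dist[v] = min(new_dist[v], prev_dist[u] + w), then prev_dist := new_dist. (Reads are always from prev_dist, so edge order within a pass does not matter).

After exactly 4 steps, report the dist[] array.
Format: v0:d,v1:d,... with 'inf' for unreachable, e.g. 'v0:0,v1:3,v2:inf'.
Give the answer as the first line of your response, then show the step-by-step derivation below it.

v0:0,v1:8,v2:31,v3:13,v4:10

step 1: dist = v0:0,v1:8,v2:inf,v3:inf,v4:inf
step 2: dist = v0:0,v1:8,v2:inf,v3:inf,v4:10
step 3: dist = v0:0,v1:8,v2:inf,v3:13,v4:10
step 4: dist = v0:0,v1:8,v2:31,v3:13,v4:10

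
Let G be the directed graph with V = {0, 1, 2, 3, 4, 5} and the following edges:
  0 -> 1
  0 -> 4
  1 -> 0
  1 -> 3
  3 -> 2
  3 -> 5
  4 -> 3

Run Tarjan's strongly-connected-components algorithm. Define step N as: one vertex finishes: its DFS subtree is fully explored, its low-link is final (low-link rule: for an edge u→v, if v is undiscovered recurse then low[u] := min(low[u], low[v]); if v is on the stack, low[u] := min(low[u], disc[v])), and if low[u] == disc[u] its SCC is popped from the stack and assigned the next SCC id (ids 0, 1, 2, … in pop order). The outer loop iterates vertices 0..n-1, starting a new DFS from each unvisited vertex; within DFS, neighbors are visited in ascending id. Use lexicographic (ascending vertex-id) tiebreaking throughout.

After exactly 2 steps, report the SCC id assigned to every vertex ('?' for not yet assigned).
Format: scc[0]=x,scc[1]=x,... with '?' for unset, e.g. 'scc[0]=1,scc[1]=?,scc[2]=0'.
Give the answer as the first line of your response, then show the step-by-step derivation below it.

scc[0]=?,scc[1]=?,scc[2]=0,scc[3]=?,scc[4]=?,scc[5]=1

step 1: low=(low[0]=0,low[1]=0,low[2]=3,low[3]=2,low[4]=?,low[5]=?); scc=(scc[0]=?,scc[1]=?,scc[2]=0,scc[3]=?,scc[4]=?,scc[5]=?)
step 2: low=(low[0]=0,low[1]=0,low[2]=3,low[3]=2,low[4]=?,low[5]=4); scc=(scc[0]=?,scc[1]=?,scc[2]=0,scc[3]=?,scc[4]=?,scc[5]=1)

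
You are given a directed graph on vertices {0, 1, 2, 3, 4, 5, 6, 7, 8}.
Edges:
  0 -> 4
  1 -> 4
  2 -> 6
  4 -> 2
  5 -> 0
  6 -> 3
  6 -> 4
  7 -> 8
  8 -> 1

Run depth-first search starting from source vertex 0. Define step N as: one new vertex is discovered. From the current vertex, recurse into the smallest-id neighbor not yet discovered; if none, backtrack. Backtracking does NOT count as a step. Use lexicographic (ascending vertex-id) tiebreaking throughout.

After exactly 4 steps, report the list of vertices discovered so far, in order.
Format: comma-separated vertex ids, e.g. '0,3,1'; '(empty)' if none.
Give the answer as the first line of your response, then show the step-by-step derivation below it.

0,4,2,6

step 1: discover 0; path=0; order=0
step 2: discover 4; path=0>4; order=0,4
step 3: discover 2; path=0>4>2; order=0,4,2
step 4: discover 6; path=0>4>2>6; order=0,4,2,6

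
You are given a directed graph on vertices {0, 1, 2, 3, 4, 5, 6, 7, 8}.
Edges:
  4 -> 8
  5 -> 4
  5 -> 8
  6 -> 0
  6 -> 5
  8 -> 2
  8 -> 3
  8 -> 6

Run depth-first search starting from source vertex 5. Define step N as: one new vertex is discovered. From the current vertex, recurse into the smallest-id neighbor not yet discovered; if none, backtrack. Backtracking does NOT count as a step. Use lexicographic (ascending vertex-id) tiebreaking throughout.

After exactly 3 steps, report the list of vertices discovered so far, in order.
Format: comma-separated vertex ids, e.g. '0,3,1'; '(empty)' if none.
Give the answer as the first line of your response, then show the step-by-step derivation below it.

5,4,8

step 1: discover 5; path=5; order=5
step 2: discover 4; path=5>4; order=5,4
step 3: discover 8; path=5>4>8; order=5,4,8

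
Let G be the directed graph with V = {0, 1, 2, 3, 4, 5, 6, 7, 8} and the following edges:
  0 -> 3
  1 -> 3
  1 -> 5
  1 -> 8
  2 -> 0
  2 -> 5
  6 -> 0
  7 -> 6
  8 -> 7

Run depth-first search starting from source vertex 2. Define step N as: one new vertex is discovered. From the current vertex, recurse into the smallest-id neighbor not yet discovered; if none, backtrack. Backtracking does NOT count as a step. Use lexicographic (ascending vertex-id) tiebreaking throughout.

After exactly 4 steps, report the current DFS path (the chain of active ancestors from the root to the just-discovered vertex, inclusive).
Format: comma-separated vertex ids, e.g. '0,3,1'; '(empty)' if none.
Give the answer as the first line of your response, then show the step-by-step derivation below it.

2,5

step 1: discover 2; path=2; order=2
step 2: discover 0; path=2>0; order=2,0
step 3: discover 3; path=2>0>3; order=2,0,3
step 4: discover 5; path=2>5; order=2,0,3,5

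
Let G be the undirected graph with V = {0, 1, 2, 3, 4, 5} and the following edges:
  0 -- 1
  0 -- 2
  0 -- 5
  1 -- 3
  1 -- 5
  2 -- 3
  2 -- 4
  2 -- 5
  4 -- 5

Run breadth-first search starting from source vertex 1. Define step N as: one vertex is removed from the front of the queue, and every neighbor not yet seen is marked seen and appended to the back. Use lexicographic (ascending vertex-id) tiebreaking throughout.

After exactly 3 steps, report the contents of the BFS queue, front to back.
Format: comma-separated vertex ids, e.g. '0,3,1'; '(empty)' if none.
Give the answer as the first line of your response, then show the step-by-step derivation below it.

5,2

step 1: dequeue 1; queue=[0,3,5]; order=1
step 2: dequeue 0; queue=[3,5,2]; order=1,0
step 3: dequeue 3; queue=[5,2]; order=1,0,3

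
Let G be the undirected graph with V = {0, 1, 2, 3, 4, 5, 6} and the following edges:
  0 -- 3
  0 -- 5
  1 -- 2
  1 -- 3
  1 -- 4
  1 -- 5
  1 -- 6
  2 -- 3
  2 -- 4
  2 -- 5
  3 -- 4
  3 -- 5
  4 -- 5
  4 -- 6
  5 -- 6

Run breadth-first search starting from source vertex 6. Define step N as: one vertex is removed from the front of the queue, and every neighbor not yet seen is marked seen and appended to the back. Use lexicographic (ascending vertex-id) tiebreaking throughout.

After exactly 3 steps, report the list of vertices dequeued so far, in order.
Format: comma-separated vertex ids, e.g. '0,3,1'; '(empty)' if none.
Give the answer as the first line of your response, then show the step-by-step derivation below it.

6,1,4

step 1: dequeue 6; queue=[1,4,5]; order=6
step 2: dequeue 1; queue=[4,5,2,3]; order=6,1
step 3: dequeue 4; queue=[5,2,3]; order=6,1,4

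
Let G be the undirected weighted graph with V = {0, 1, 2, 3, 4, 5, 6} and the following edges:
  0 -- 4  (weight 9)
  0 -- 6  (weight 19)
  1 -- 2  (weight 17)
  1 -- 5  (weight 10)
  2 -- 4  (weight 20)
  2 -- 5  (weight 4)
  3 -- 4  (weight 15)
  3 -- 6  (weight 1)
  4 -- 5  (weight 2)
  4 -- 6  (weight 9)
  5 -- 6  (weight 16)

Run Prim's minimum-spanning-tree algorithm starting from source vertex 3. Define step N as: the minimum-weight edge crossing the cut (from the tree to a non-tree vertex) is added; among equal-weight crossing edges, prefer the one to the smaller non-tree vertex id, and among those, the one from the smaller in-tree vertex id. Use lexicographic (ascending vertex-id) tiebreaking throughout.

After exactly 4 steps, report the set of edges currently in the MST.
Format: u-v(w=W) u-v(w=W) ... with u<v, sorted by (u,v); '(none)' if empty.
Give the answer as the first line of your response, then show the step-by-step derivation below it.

2-5(w=4) 3-6(w=1) 4-5(w=2) 4-6(w=9)

step 1: add edge 3-6 (w=1); MST = {3-6(w=1)}
step 2: add edge 4-6 (w=9); MST = {3-6(w=1) 4-6(w=9)}
step 3: add edge 4-5 (w=2); MST = {3-6(w=1) 4-5(w=2) 4-6(w=9)}
step 4: add edge 2-5 (w=4); MST = {2-5(w=4) 3-6(w=1) 4-5(w=2) 4-6(w=9)}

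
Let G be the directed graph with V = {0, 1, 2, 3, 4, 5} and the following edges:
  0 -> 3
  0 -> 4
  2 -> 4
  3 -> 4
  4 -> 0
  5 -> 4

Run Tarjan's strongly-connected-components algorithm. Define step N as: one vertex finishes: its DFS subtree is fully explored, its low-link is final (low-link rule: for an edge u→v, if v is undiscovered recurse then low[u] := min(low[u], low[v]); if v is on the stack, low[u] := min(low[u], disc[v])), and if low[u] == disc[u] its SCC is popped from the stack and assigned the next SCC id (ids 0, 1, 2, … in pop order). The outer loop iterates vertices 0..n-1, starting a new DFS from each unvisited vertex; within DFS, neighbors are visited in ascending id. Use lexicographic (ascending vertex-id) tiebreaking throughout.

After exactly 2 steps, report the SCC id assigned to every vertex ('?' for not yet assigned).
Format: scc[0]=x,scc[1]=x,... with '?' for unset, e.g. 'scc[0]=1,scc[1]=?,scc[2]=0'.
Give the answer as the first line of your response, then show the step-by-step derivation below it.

scc[0]=?,scc[1]=?,scc[2]=?,scc[3]=?,scc[4]=?,scc[5]=?

step 1: low=(low[0]=0,low[1]=?,low[2]=?,low[3]=1,low[4]=0,low[5]=?); scc=(scc[0]=?,scc[1]=?,scc[2]=?,scc[3]=?,scc[4]=?,scc[5]=?)
step 2: low=(low[0]=0,low[1]=?,low[2]=?,low[3]=0,low[4]=0,low[5]=?); scc=(scc[0]=?,scc[1]=?,scc[2]=?,scc[3]=?,scc[4]=?,scc[5]=?)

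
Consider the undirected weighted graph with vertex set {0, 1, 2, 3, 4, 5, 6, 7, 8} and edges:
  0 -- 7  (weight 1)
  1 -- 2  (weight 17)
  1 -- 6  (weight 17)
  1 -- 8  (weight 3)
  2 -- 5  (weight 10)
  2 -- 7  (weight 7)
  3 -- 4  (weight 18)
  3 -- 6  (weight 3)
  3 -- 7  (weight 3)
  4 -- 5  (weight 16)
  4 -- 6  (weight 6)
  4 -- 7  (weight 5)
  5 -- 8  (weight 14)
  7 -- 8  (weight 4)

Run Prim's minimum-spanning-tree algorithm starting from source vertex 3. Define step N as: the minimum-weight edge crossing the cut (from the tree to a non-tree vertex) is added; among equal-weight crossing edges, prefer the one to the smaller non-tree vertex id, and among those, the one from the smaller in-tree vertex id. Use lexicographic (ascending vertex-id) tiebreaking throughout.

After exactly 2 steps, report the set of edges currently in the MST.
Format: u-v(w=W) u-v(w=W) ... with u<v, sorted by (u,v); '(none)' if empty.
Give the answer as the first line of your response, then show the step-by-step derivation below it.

3-6(w=3) 3-7(w=3)

step 1: add edge 3-6 (w=3); MST = {3-6(w=3)}
step 2: add edge 3-7 (w=3); MST = {3-6(w=3) 3-7(w=3)}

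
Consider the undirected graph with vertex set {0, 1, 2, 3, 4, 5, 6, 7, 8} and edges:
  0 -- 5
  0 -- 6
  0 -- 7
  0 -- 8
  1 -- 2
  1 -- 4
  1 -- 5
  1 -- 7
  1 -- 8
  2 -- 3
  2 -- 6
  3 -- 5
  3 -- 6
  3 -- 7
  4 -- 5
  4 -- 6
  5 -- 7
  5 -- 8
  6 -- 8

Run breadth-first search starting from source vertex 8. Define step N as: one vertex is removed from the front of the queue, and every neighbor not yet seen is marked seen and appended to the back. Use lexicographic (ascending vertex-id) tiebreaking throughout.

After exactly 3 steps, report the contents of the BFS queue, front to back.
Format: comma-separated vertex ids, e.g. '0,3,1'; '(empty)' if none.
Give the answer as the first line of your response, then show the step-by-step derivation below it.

5,6,7,2,4

step 1: dequeue 8; queue=[0,1,5,6]; order=8
step 2: dequeue 0; queue=[1,5,6,7]; order=8,0
step 3: dequeue 1; queue=[5,6,7,2,4]; order=8,0,1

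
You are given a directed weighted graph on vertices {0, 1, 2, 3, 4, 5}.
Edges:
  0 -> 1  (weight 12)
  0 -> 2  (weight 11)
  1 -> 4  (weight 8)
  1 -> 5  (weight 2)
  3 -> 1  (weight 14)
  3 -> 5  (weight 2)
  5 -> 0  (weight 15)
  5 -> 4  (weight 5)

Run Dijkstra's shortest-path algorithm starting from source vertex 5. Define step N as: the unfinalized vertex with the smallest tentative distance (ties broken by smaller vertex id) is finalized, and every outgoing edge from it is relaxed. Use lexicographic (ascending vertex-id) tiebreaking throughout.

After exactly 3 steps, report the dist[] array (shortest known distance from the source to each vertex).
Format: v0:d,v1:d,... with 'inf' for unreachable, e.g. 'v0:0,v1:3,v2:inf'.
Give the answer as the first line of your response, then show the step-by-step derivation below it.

v0:15,v1:27,v2:26,v3:inf,v4:5,v5:0

step 1: dist = v0:15,v1:inf,v2:inf,v3:inf,v4:5,v5:0
step 2: dist = v0:15,v1:inf,v2:inf,v3:inf,v4:5,v5:0
step 3: dist = v0:15,v1:27,v2:26,v3:inf,v4:5,v5:0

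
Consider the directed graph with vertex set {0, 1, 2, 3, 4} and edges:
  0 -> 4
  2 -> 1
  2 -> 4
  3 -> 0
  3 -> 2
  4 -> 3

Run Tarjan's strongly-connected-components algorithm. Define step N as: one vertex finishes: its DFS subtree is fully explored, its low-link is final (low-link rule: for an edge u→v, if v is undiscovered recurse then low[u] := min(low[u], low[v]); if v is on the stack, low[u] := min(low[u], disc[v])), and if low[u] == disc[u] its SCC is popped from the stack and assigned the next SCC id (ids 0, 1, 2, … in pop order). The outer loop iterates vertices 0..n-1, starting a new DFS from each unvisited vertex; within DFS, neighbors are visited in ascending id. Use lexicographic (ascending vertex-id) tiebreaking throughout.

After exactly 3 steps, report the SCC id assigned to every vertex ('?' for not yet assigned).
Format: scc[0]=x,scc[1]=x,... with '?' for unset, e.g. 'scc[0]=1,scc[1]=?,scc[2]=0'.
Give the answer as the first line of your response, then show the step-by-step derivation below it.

scc[0]=?,scc[1]=0,scc[2]=?,scc[3]=?,scc[4]=?

step 1: low=(low[0]=0,low[1]=4,low[2]=3,low[3]=0,low[4]=1); scc=(scc[0]=?,scc[1]=0,scc[2]=?,scc[3]=?,scc[4]=?)
step 2: low=(low[0]=0,low[1]=4,low[2]=1,low[3]=0,low[4]=1); scc=(scc[0]=?,scc[1]=0,scc[2]=?,scc[3]=?,scc[4]=?)
step 3: low=(low[0]=0,low[1]=4,low[2]=1,low[3]=0,low[4]=1); scc=(scc[0]=?,scc[1]=0,scc[2]=?,scc[3]=?,scc[4]=?)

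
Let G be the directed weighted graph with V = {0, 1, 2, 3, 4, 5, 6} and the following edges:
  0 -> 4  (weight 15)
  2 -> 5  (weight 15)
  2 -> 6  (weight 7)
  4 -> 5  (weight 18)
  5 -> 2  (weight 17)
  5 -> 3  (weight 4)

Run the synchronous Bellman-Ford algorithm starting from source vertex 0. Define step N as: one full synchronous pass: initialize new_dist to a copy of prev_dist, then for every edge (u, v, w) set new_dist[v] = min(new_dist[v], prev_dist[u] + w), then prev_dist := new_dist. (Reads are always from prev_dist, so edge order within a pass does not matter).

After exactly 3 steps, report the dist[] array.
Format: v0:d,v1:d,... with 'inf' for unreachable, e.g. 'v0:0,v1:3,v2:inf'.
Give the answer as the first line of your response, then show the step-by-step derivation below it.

v0:0,v1:inf,v2:50,v3:37,v4:15,v5:33,v6:inf

step 1: dist = v0:0,v1:inf,v2:inf,v3:inf,v4:15,v5:inf,v6:inf
step 2: dist = v0:0,v1:inf,v2:inf,v3:inf,v4:15,v5:33,v6:inf
step 3: dist = v0:0,v1:inf,v2:50,v3:37,v4:15,v5:33,v6:inf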